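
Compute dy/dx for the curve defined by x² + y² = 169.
Differentiate both sides with respect to x, treating y as y(x). By the chain rule, any term containing y contributes a factor of y' = dy/dx when we differentiate it.

Move every term to one side and write the relation as F(x, y) = 0. Term by term,
  d/dx[x^2] = 2x
  d/dx[y^2] = 2y·y'
  d/dx[-169] = 0

The pieces without y' make up ∂F/∂x and the coefficient of y' is ∂F/∂y:
  ∂F/∂x = 2x,
  ∂F/∂y = 2y.

Since d/dx[F] = ∂F/∂x + (∂F/∂y)·y' = 0, solve for y':
  (∂F/∂y)·y' = -∂F/∂x
  dy/dx = -(∂F/∂x)/(∂F/∂y) = -(2x)/(2y) = -x/y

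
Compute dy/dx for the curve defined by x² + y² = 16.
Differentiate the relation implicitly: treat y = y(x) and apply the chain rule, so every y-derivative picks up a y' = dy/dx factor.

With everything moved to the left-hand side, differentiate term by term:
  d/dx[x^2] = 2x
  d/dx[y^2] = 2y·y'
  d/dx[-16] = 0

Separating the contributions that come from x directly and those that come through y:
  without y':      2x
  multiplying y':  2y

so (2x) + (2y)·y' = 0, and therefore
  dy/dx = -(2x)/(2y) = -x/y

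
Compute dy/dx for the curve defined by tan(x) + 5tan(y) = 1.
Differentiate both sides with respect to x, treating y as y(x). By the chain rule, any term containing y contributes a factor of y' = dy/dx when we differentiate it.

Move every term to one side and write the relation as F(x, y) = 0. Term by term,
  d/dx[tan(x)] = tan(x)^2 + 1
  d/dx[5tan(y)] = 5·y'(tan(y)^2 + 1)
  d/dx[-1] = 0

The pieces without y' make up ∂F/∂x and the coefficient of y' is ∂F/∂y:
  ∂F/∂x = tan(x)^2 + 1,
  ∂F/∂y = 5tan(y)^2 + 5.

Since d/dx[F] = ∂F/∂x + (∂F/∂y)·y' = 0, solve for y':
  (∂F/∂y)·y' = -∂F/∂x
  dy/dx = -(∂F/∂x)/(∂F/∂y) = -(tan(x)^2 + 1)/(5tan(y)^2 + 5) = -cos(y)^2/(5cos(x)^2)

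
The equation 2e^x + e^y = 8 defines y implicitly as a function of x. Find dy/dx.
Apply d/dx to both sides, remembering that y depends on x. Each occurrence of y therefore brings in a y' = dy/dx via the chain rule.

With F(x, y) equal to the left-hand side minus the right, differentiate F term by term:
  d/dx[2e^(x)] = 2e^(x)
  d/dx[e^(y)] = y'·e^(y)
  d/dx[-8] = 0
Adding these up, d/dx[F] = 0 becomes
  (2e^(x)) + (e^(y))·y' = 0,
so isolating y',
  dy/dx = -(2e^(x))/(e^(y)) = -2e^(x - y)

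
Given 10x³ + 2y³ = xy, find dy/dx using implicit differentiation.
Differentiate both sides with respect to x, treating y as y(x). By the chain rule, any term containing y contributes a factor of y' = dy/dx when we differentiate it.

Move every term to one side and write the relation as F(x, y) = 0. Term by term,
  d/dx[10x^3] = 30x^2
  d/dx[-xy] = -x·y' - y
  d/dx[2y^3] = 6y^2·y'

The pieces without y' make up ∂F/∂x and the coefficient of y' is ∂F/∂y:
  ∂F/∂x = 30x^2 - y,
  ∂F/∂y = -x + 6y^2.

Since d/dx[F] = ∂F/∂x + (∂F/∂y)·y' = 0, solve for y':
  (∂F/∂y)·y' = -∂F/∂x
  dy/dx = -(∂F/∂x)/(∂F/∂y) = -(30x^2 - y)/(-x + 6y^2) = (30x^2 - y)/(x - 6y^2)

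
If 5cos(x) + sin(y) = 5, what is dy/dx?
Take d/dx of both sides. Since y is implicitly a function of x, the chain rule attaches a y' = dy/dx factor whenever we differentiate through y.

Set F(x, y) = (left side) − (right side), so the curve is F = 0. Differentiating each term of F:
  d/dx[sin(y)] = y'·cos(y)
  d/dx[5cos(x)] = -5sin(x)
  d/dx[-5] = 0

Collecting, the y'-free part is the partial derivative in x and the y' coefficient is the partial derivative in y:
  ∂F/∂x = -5sin(x)
  ∂F/∂y = cos(y)

so d/dx[F(x, y(x))] = ∂F/∂x + (∂F/∂y)·y' = 0. Rearranging,
  dy/dx = -(∂F/∂x)/(∂F/∂y) = -(-5sin(x))/(cos(y)) = 5sin(x)/cos(y)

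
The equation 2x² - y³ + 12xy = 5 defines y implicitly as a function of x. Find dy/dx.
Take d/dx of both sides. Since y is implicitly a function of x, the chain rule attaches a y' = dy/dx factor whenever we differentiate through y.

Set F(x, y) = (left side) − (right side), so the curve is F = 0. Differentiating each term of F:
  d/dx[2x^2] = 4x
  d/dx[12xy] = 12x·y' + 12y
  d/dx[-y^3] = -3y^2·y'
  d/dx[-5] = 0

Collecting, the y'-free part is the partial derivative in x and the y' coefficient is the partial derivative in y:
  ∂F/∂x = 4x + 12y
  ∂F/∂y = 12x - 3y^2

so d/dx[F(x, y(x))] = ∂F/∂x + (∂F/∂y)·y' = 0. Rearranging,
  dy/dx = -(∂F/∂x)/(∂F/∂y) = -(4x + 12y)/(12x - 3y^2) = 4(-x - 3y)/(3(4x - y^2))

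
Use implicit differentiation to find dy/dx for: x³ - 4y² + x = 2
Differentiate both sides with respect to x, treating y as y(x). By the chain rule, any term containing y contributes a factor of y' = dy/dx when we differentiate it.

Move every term to one side and write the relation as F(x, y) = 0. Term by term,
  d/dx[x^3] = 3x^2
  d/dx[x] = 1
  d/dx[-4y^2] = -8y·y'
  d/dx[-2] = 0

The pieces without y' make up ∂F/∂x and the coefficient of y' is ∂F/∂y:
  ∂F/∂x = 3x^2 + 1,
  ∂F/∂y = -8y.

Since d/dx[F] = ∂F/∂x + (∂F/∂y)·y' = 0, solve for y':
  (∂F/∂y)·y' = -∂F/∂x
  dy/dx = -(∂F/∂x)/(∂F/∂y) = -(3x^2 + 1)/(-8y) = (3x^2 + 1)/(8y)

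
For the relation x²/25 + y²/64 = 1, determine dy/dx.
Differentiate the relation implicitly: treat y = y(x) and apply the chain rule, so every y-derivative picks up a y' = dy/dx factor.

With everything moved to the left-hand side, differentiate term by term:
  d/dx[x^2/25] = 2x/25
  d/dx[y^2/64] = y·y'/32
  d/dx[-1] = 0

Separating the contributions that come from x directly and those that come through y:
  without y':      2x/25
  multiplying y':  y/32

so (2x/25) + (y/32)·y' = 0, and therefore
  dy/dx = -(2x/25)/(y/32) = -64x/(25y)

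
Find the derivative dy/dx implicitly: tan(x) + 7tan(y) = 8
Take d/dx of both sides. Since y is implicitly a function of x, the chain rule attaches a y' = dy/dx factor whenever we differentiate through y.

Set F(x, y) = (left side) − (right side), so the curve is F = 0. Differentiating each term of F:
  d/dx[tan(x)] = tan(x)^2 + 1
  d/dx[7tan(y)] = 7·y'(tan(y)^2 + 1)
  d/dx[-8] = 0

Collecting, the y'-free part is the partial derivative in x and the y' coefficient is the partial derivative in y:
  ∂F/∂x = tan(x)^2 + 1
  ∂F/∂y = 7tan(y)^2 + 7

so d/dx[F(x, y(x))] = ∂F/∂x + (∂F/∂y)·y' = 0. Rearranging,
  dy/dx = -(∂F/∂x)/(∂F/∂y) = -(tan(x)^2 + 1)/(7tan(y)^2 + 7) = -cos(y)^2/(7cos(x)^2)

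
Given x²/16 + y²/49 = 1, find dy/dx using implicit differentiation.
Differentiate both sides with respect to x, treating y as y(x). By the chain rule, any term containing y contributes a factor of y' = dy/dx when we differentiate it.

Move every term to one side and write the relation as F(x, y) = 0. Term by term,
  d/dx[x^2/16] = x/8
  d/dx[y^2/49] = 2y·y'/49
  d/dx[-1] = 0

The pieces without y' make up ∂F/∂x and the coefficient of y' is ∂F/∂y:
  ∂F/∂x = x/8,
  ∂F/∂y = 2y/49.

Since d/dx[F] = ∂F/∂x + (∂F/∂y)·y' = 0, solve for y':
  (∂F/∂y)·y' = -∂F/∂x
  dy/dx = -(∂F/∂x)/(∂F/∂y) = -(x/8)/(2y/49) = -49x/(16y)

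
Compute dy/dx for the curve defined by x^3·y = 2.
Apply d/dx to both sides, remembering that y depends on x. Each occurrence of y therefore brings in a y' = dy/dx via the chain rule.

With F(x, y) equal to the left-hand side minus the right, differentiate F term by term:
  d/dx[x^3y] = x^3·y' + 3x^2y
  d/dx[-2] = 0
Adding these up, d/dx[F] = 0 becomes
  (3x^2y) + (x^3)·y' = 0,
so isolating y',
  dy/dx = -(3x^2y)/(x^3) = -3y/x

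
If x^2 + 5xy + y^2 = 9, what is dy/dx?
Differentiate the relation implicitly: treat y = y(x) and apply the chain rule, so every y-derivative picks up a y' = dy/dx factor.

With everything moved to the left-hand side, differentiate term by term:
  d/dx[x^2] = 2x
  d/dx[5xy] = 5x·y' + 5y
  d/dx[y^2] = 2y·y'
  d/dx[-9] = 0

Separating the contributions that come from x directly and those that come through y:
  without y':      2x + 5y
  multiplying y':  5x + 2y

so (2x + 5y) + (5x + 2y)·y' = 0, and therefore
  dy/dx = -(2x + 5y)/(5x + 2y) = (-2x - 5y)/(5x + 2y)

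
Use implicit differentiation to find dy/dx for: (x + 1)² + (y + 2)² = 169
Apply d/dx to both sides, remembering that y depends on x. Each occurrence of y therefore brings in a y' = dy/dx via the chain rule.

With F(x, y) equal to the left-hand side minus the right, differentiate F term by term:
  d/dx[(x + 1)^2] = 2x + 2
  d/dx[(y + 2)^2] = 2·y'(y + 2)
  d/dx[-169] = 0
Adding these up, d/dx[F] = 0 becomes
  (2x + 2) + (2y + 4)·y' = 0,
so isolating y',
  dy/dx = -(2x + 2)/(2y + 4) = (-x - 1)/(y + 2)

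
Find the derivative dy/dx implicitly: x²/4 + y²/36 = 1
Take d/dx of both sides. Since y is implicitly a function of x, the chain rule attaches a y' = dy/dx factor whenever we differentiate through y.

Set F(x, y) = (left side) − (right side), so the curve is F = 0. Differentiating each term of F:
  d/dx[x^2/4] = x/2
  d/dx[y^2/36] = y·y'/18
  d/dx[-1] = 0

Collecting, the y'-free part is the partial derivative in x and the y' coefficient is the partial derivative in y:
  ∂F/∂x = x/2
  ∂F/∂y = y/18

so d/dx[F(x, y(x))] = ∂F/∂x + (∂F/∂y)·y' = 0. Rearranging,
  dy/dx = -(∂F/∂x)/(∂F/∂y) = -(x/2)/(y/18) = -9x/y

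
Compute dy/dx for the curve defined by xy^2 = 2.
Differentiate both sides with respect to x, treating y as y(x). By the chain rule, any term containing y contributes a factor of y' = dy/dx when we differentiate it.

Move every term to one side and write the relation as F(x, y) = 0. Term by term,
  d/dx[xy^2] = 2xy·y' + y^2
  d/dx[-2] = 0

The pieces without y' make up ∂F/∂x and the coefficient of y' is ∂F/∂y:
  ∂F/∂x = y^2,
  ∂F/∂y = 2xy.

Since d/dx[F] = ∂F/∂x + (∂F/∂y)·y' = 0, solve for y':
  (∂F/∂y)·y' = -∂F/∂x
  dy/dx = -(∂F/∂x)/(∂F/∂y) = -(y^2)/(2xy) = -y/(2x)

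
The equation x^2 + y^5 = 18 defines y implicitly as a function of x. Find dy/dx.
Differentiate both sides with respect to x, treating y as y(x). By the chain rule, any term containing y contributes a factor of y' = dy/dx when we differentiate it.

Move every term to one side and write the relation as F(x, y) = 0. Term by term,
  d/dx[x^2] = 2x
  d/dx[y^5] = 5y^4·y'
  d/dx[-18] = 0

The pieces without y' make up ∂F/∂x and the coefficient of y' is ∂F/∂y:
  ∂F/∂x = 2x,
  ∂F/∂y = 5y^4.

Since d/dx[F] = ∂F/∂x + (∂F/∂y)·y' = 0, solve for y':
  (∂F/∂y)·y' = -∂F/∂x
  dy/dx = -(∂F/∂x)/(∂F/∂y) = -(2x)/(5y^4) = -2x/(5y^4)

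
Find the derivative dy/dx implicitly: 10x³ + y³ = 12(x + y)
Differentiate both sides with respect to x, treating y as y(x). By the chain rule, any term containing y contributes a factor of y' = dy/dx when we differentiate it.

Move every term to one side and write the relation as F(x, y) = 0. Term by term,
  d/dx[10x^3] = 30x^2
  d/dx[-12x] = -12
  d/dx[y^3] = 3y^2·y'
  d/dx[-12y] = -12·y'

The pieces without y' make up ∂F/∂x and the coefficient of y' is ∂F/∂y:
  ∂F/∂x = 30x^2 - 12,
  ∂F/∂y = 3y^2 - 12.

Since d/dx[F] = ∂F/∂x + (∂F/∂y)·y' = 0, solve for y':
  (∂F/∂y)·y' = -∂F/∂x
  dy/dx = -(∂F/∂x)/(∂F/∂y) = -(30x^2 - 12)/(3y^2 - 12) = 2(2 - 5x^2)/(y^2 - 4)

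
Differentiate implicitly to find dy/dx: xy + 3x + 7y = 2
Differentiate the relation implicitly: treat y = y(x) and apply the chain rule, so every y-derivative picks up a y' = dy/dx factor.

With everything moved to the left-hand side, differentiate term by term:
  d/dx[xy] = x·y' + y
  d/dx[3x] = 3
  d/dx[7y] = 7·y'
  d/dx[-2] = 0

Separating the contributions that come from x directly and those that come through y:
  without y':      y + 3
  multiplying y':  x + 7

so (y + 3) + (x + 7)·y' = 0, and therefore
  dy/dx = -(y + 3)/(x + 7) = (-y - 3)/(x + 7)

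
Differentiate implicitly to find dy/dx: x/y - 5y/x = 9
Take d/dx of both sides. Since y is implicitly a function of x, the chain rule attaches a y' = dy/dx factor whenever we differentiate through y.

Set F(x, y) = (left side) − (right side), so the curve is F = 0. Differentiating each term of F:
  d/dx[x/y] = -x·y'/y^2 + 1/y
  d/dx[-5y/x] = -5·y'/x + 5y/x^2
  d/dx[-9] = 0

Collecting, the y'-free part is the partial derivative in x and the y' coefficient is the partial derivative in y:
  ∂F/∂x = 1/y + 5y/x^2
  ∂F/∂y = -x/y^2 - 5/x

so d/dx[F(x, y(x))] = ∂F/∂x + (∂F/∂y)·y' = 0. Rearranging,
  dy/dx = -(∂F/∂x)/(∂F/∂y) = -(1/y + 5y/x^2)/(-x/y^2 - 5/x)
        = -((x^2 + 5y^2)/(x^2y))/(-(x^2 + 5y^2)/(xy^2)) = y/x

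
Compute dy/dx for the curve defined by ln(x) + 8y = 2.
Differentiate the relation implicitly: treat y = y(x) and apply the chain rule, so every y-derivative picks up a y' = dy/dx factor.

With everything moved to the left-hand side, differentiate term by term:
  d/dx[8y] = 8·y'
  d/dx[ln(x)] = 1/x
  d/dx[-2] = 0

Separating the contributions that come from x directly and those that come through y:
  without y':      1/x
  multiplying y':  8

so (1/x) + (8)·y' = 0, and therefore
  dy/dx = -(1/x)/(8) = -1/(8x)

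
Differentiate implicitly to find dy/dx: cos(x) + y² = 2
Take d/dx of both sides. Since y is implicitly a function of x, the chain rule attaches a y' = dy/dx factor whenever we differentiate through y.

Set F(x, y) = (left side) − (right side), so the curve is F = 0. Differentiating each term of F:
  d/dx[y^2] = 2y·y'
  d/dx[cos(x)] = -sin(x)
  d/dx[-2] = 0

Collecting, the y'-free part is the partial derivative in x and the y' coefficient is the partial derivative in y:
  ∂F/∂x = -sin(x)
  ∂F/∂y = 2y

so d/dx[F(x, y(x))] = ∂F/∂x + (∂F/∂y)·y' = 0. Rearranging,
  dy/dx = -(∂F/∂x)/(∂F/∂y) = -(-sin(x))/(2y) = sin(x)/(2y)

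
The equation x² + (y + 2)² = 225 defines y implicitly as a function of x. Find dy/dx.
Take d/dx of both sides. Since y is implicitly a function of x, the chain rule attaches a y' = dy/dx factor whenever we differentiate through y.

Set F(x, y) = (left side) − (right side), so the curve is F = 0. Differentiating each term of F:
  d/dx[x^2] = 2x
  d/dx[(y + 2)^2] = 2·y'(y + 2)
  d/dx[-225] = 0

Collecting, the y'-free part is the partial derivative in x and the y' coefficient is the partial derivative in y:
  ∂F/∂x = 2x
  ∂F/∂y = 2y + 4

so d/dx[F(x, y(x))] = ∂F/∂x + (∂F/∂y)·y' = 0. Rearranging,
  dy/dx = -(∂F/∂x)/(∂F/∂y) = -(2x)/(2y + 4) = -x/(y + 2)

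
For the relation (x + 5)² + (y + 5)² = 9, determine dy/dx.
Differentiate the relation implicitly: treat y = y(x) and apply the chain rule, so every y-derivative picks up a y' = dy/dx factor.

With everything moved to the left-hand side, differentiate term by term:
  d/dx[(x + 5)^2] = 2x + 10
  d/dx[(y + 5)^2] = 2·y'(y + 5)
  d/dx[-9] = 0

Separating the contributions that come from x directly and those that come through y:
  without y':      2x + 10
  multiplying y':  2y + 10

so (2x + 10) + (2y + 10)·y' = 0, and therefore
  dy/dx = -(2x + 10)/(2y + 10) = (-x - 5)/(y + 5)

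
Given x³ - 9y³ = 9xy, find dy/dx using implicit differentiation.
Differentiate the relation implicitly: treat y = y(x) and apply the chain rule, so every y-derivative picks up a y' = dy/dx factor.

With everything moved to the left-hand side, differentiate term by term:
  d/dx[x^3] = 3x^2
  d/dx[-9xy] = -9x·y' - 9y
  d/dx[-9y^3] = -27y^2·y'

Separating the contributions that come from x directly and those that come through y:
  without y':      3x^2 - 9y
  multiplying y':  -9x - 27y^2

so (3x^2 - 9y) + (-9x - 27y^2)·y' = 0, and therefore
  dy/dx = -(3x^2 - 9y)/(-9x - 27y^2) = (x^2/3 - y)/(x + 3y^2)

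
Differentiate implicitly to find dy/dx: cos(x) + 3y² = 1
Apply d/dx to both sides, remembering that y depends on x. Each occurrence of y therefore brings in a y' = dy/dx via the chain rule.

With F(x, y) equal to the left-hand side minus the right, differentiate F term by term:
  d/dx[3y^2] = 6y·y'
  d/dx[cos(x)] = -sin(x)
  d/dx[-1] = 0
Adding these up, d/dx[F] = 0 becomes
  (-sin(x)) + (6y)·y' = 0,
so isolating y',
  dy/dx = -(-sin(x))/(6y) = sin(x)/(6y)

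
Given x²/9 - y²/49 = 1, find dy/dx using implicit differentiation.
Differentiate both sides with respect to x, treating y as y(x). By the chain rule, any term containing y contributes a factor of y' = dy/dx when we differentiate it.

Move every term to one side and write the relation as F(x, y) = 0. Term by term,
  d/dx[x^2/9] = 2x/9
  d/dx[-y^2/49] = -2y·y'/49
  d/dx[-1] = 0

The pieces without y' make up ∂F/∂x and the coefficient of y' is ∂F/∂y:
  ∂F/∂x = 2x/9,
  ∂F/∂y = -2y/49.

Since d/dx[F] = ∂F/∂x + (∂F/∂y)·y' = 0, solve for y':
  (∂F/∂y)·y' = -∂F/∂x
  dy/dx = -(∂F/∂x)/(∂F/∂y) = -(2x/9)/(-2y/49) = 49x/(9y)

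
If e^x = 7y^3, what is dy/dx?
Differentiate both sides with respect to x, treating y as y(x). By the chain rule, any term containing y contributes a factor of y' = dy/dx when we differentiate it.

Move every term to one side and write the relation as F(x, y) = 0. Term by term,
  d/dx[-7y^3] = -21y^2·y'
  d/dx[e^(x)] = e^(x)

The pieces without y' make up ∂F/∂x and the coefficient of y' is ∂F/∂y:
  ∂F/∂x = e^(x),
  ∂F/∂y = -21y^2.

Since d/dx[F] = ∂F/∂x + (∂F/∂y)·y' = 0, solve for y':
  (∂F/∂y)·y' = -∂F/∂x
  dy/dx = -(∂F/∂x)/(∂F/∂y) = -(e^(x))/(-21y^2) = e^(x)/(21y^2)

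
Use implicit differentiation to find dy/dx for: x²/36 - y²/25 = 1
Apply d/dx to both sides, remembering that y depends on x. Each occurrence of y therefore brings in a y' = dy/dx via the chain rule.

With F(x, y) equal to the left-hand side minus the right, differentiate F term by term:
  d/dx[x^2/36] = x/18
  d/dx[-y^2/25] = -2y·y'/25
  d/dx[-1] = 0
Adding these up, d/dx[F] = 0 becomes
  (x/18) + (-2y/25)·y' = 0,
so isolating y',
  dy/dx = -(x/18)/(-2y/25) = 25x/(36y)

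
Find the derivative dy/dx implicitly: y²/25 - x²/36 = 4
Differentiate the relation implicitly: treat y = y(x) and apply the chain rule, so every y-derivative picks up a y' = dy/dx factor.

With everything moved to the left-hand side, differentiate term by term:
  d/dx[-x^2/36] = -x/18
  d/dx[y^2/25] = 2y·y'/25
  d/dx[-4] = 0

Separating the contributions that come from x directly and those that come through y:
  without y':      -x/18
  multiplying y':  2y/25

so (-x/18) + (2y/25)·y' = 0, and therefore
  dy/dx = -(-x/18)/(2y/25) = 25x/(36y)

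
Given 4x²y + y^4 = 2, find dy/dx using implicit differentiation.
Differentiate both sides with respect to x, treating y as y(x). By the chain rule, any term containing y contributes a factor of y' = dy/dx when we differentiate it.

Move every term to one side and write the relation as F(x, y) = 0. Term by term,
  d/dx[4x^2y] = 4x^2·y' + 8xy
  d/dx[y^4] = 4y^3·y'
  d/dx[-2] = 0

The pieces without y' make up ∂F/∂x and the coefficient of y' is ∂F/∂y:
  ∂F/∂x = 8xy,
  ∂F/∂y = 4x^2 + 4y^3.

Since d/dx[F] = ∂F/∂x + (∂F/∂y)·y' = 0, solve for y':
  (∂F/∂y)·y' = -∂F/∂x
  dy/dx = -(∂F/∂x)/(∂F/∂y) = -(8xy)/(4x^2 + 4y^3) = -2xy/(x^2 + y^3)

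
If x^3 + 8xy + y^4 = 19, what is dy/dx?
Differentiate both sides with respect to x, treating y as y(x). By the chain rule, any term containing y contributes a factor of y' = dy/dx when we differentiate it.

Move every term to one side and write the relation as F(x, y) = 0. Term by term,
  d/dx[x^3] = 3x^2
  d/dx[8xy] = 8x·y' + 8y
  d/dx[y^4] = 4y^3·y'
  d/dx[-19] = 0

The pieces without y' make up ∂F/∂x and the coefficient of y' is ∂F/∂y:
  ∂F/∂x = 3x^2 + 8y,
  ∂F/∂y = 8x + 4y^3.

Since d/dx[F] = ∂F/∂x + (∂F/∂y)·y' = 0, solve for y':
  (∂F/∂y)·y' = -∂F/∂x
  dy/dx = -(∂F/∂x)/(∂F/∂y) = -(3x^2 + 8y)/(8x + 4y^3) = (-3x^2 - 8y)/(4(2x + y^3))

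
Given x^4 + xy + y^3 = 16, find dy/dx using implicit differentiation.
Take d/dx of both sides. Since y is implicitly a function of x, the chain rule attaches a y' = dy/dx factor whenever we differentiate through y.

Set F(x, y) = (left side) − (right side), so the curve is F = 0. Differentiating each term of F:
  d/dx[x^4] = 4x^3
  d/dx[xy] = x·y' + y
  d/dx[y^3] = 3y^2·y'
  d/dx[-16] = 0

Collecting, the y'-free part is the partial derivative in x and the y' coefficient is the partial derivative in y:
  ∂F/∂x = 4x^3 + y
  ∂F/∂y = x + 3y^2

so d/dx[F(x, y(x))] = ∂F/∂x + (∂F/∂y)·y' = 0. Rearranging,
  dy/dx = -(∂F/∂x)/(∂F/∂y) = -(4x^3 + y)/(x + 3y^2) = (-4x^3 - y)/(x + 3y^2)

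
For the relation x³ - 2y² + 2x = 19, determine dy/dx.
Apply d/dx to both sides, remembering that y depends on x. Each occurrence of y therefore brings in a y' = dy/dx via the chain rule.

With F(x, y) equal to the left-hand side minus the right, differentiate F term by term:
  d/dx[x^3] = 3x^2
  d/dx[2x] = 2
  d/dx[-2y^2] = -4y·y'
  d/dx[-19] = 0
Adding these up, d/dx[F] = 0 becomes
  (3x^2 + 2) + (-4y)·y' = 0,
so isolating y',
  dy/dx = -(3x^2 + 2)/(-4y) = (3x^2 + 2)/(4y)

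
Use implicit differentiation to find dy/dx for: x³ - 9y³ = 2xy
Differentiate both sides with respect to x, treating y as y(x). By the chain rule, any term containing y contributes a factor of y' = dy/dx when we differentiate it.

Move every term to one side and write the relation as F(x, y) = 0. Term by term,
  d/dx[x^3] = 3x^2
  d/dx[-2xy] = -2x·y' - 2y
  d/dx[-9y^3] = -27y^2·y'

The pieces without y' make up ∂F/∂x and the coefficient of y' is ∂F/∂y:
  ∂F/∂x = 3x^2 - 2y,
  ∂F/∂y = -2x - 27y^2.

Since d/dx[F] = ∂F/∂x + (∂F/∂y)·y' = 0, solve for y':
  (∂F/∂y)·y' = -∂F/∂x
  dy/dx = -(∂F/∂x)/(∂F/∂y) = -(3x^2 - 2y)/(-2x - 27y^2) = (3x^2 - 2y)/(2x + 27y^2)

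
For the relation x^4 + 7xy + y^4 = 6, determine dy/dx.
Differentiate the relation implicitly: treat y = y(x) and apply the chain rule, so every y-derivative picks up a y' = dy/dx factor.

With everything moved to the left-hand side, differentiate term by term:
  d/dx[x^4] = 4x^3
  d/dx[7xy] = 7x·y' + 7y
  d/dx[y^4] = 4y^3·y'
  d/dx[-6] = 0

Separating the contributions that come from x directly and those that come through y:
  without y':      4x^3 + 7y
  multiplying y':  7x + 4y^3

so (4x^3 + 7y) + (7x + 4y^3)·y' = 0, and therefore
  dy/dx = -(4x^3 + 7y)/(7x + 4y^3) = (-4x^3 - 7y)/(7x + 4y^3)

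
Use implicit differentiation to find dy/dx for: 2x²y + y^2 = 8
Apply d/dx to both sides, remembering that y depends on x. Each occurrence of y therefore brings in a y' = dy/dx via the chain rule.

With F(x, y) equal to the left-hand side minus the right, differentiate F term by term:
  d/dx[2x^2y] = 2x^2·y' + 4xy
  d/dx[y^2] = 2y·y'
  d/dx[-8] = 0
Adding these up, d/dx[F] = 0 becomes
  (4xy) + (2x^2 + 2y)·y' = 0,
so isolating y',
  dy/dx = -(4xy)/(2x^2 + 2y) = -2xy/(x^2 + y)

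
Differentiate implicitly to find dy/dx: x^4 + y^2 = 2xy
Differentiate both sides with respect to x, treating y as y(x). By the chain rule, any term containing y contributes a factor of y' = dy/dx when we differentiate it.

Move every term to one side and write the relation as F(x, y) = 0. Term by term,
  d/dx[x^4] = 4x^3
  d/dx[-2xy] = -2x·y' - 2y
  d/dx[y^2] = 2y·y'

The pieces without y' make up ∂F/∂x and the coefficient of y' is ∂F/∂y:
  ∂F/∂x = 4x^3 - 2y,
  ∂F/∂y = -2x + 2y.

Since d/dx[F] = ∂F/∂x + (∂F/∂y)·y' = 0, solve for y':
  (∂F/∂y)·y' = -∂F/∂x
  dy/dx = -(∂F/∂x)/(∂F/∂y) = -(4x^3 - 2y)/(-2x + 2y) = (2x^3 - y)/(x - y)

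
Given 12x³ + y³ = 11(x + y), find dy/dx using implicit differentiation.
Take d/dx of both sides. Since y is implicitly a function of x, the chain rule attaches a y' = dy/dx factor whenever we differentiate through y.

Set F(x, y) = (left side) − (right side), so the curve is F = 0. Differentiating each term of F:
  d/dx[12x^3] = 36x^2
  d/dx[-11x] = -11
  d/dx[y^3] = 3y^2·y'
  d/dx[-11y] = -11·y'

Collecting, the y'-free part is the partial derivative in x and the y' coefficient is the partial derivative in y:
  ∂F/∂x = 36x^2 - 11
  ∂F/∂y = 3y^2 - 11

so d/dx[F(x, y(x))] = ∂F/∂x + (∂F/∂y)·y' = 0. Rearranging,
  dy/dx = -(∂F/∂x)/(∂F/∂y) = -(36x^2 - 11)/(3y^2 - 11) = (11 - 36x^2)/(3y^2 - 11)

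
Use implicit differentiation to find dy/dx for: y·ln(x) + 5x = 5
Apply d/dx to both sides, remembering that y depends on x. Each occurrence of y therefore brings in a y' = dy/dx via the chain rule.

With F(x, y) equal to the left-hand side minus the right, differentiate F term by term:
  d/dx[5x] = 5
  d/dx[y·ln(x)] = y'·ln(x) + y/x
  d/dx[-5] = 0
Adding these up, d/dx[F] = 0 becomes
  (5 + y/x) + (ln(x))·y' = 0,
so isolating y',
  dy/dx = -(5 + y/x)/(ln(x))
        = -((5x + y)/x)/(ln(x)) = (-5x - y)/(x·ln(x))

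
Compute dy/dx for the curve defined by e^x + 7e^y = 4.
Take d/dx of both sides. Since y is implicitly a function of x, the chain rule attaches a y' = dy/dx factor whenever we differentiate through y.

Set F(x, y) = (left side) − (right side), so the curve is F = 0. Differentiating each term of F:
  d/dx[e^(x)] = e^(x)
  d/dx[7e^(y)] = 7·y'·e^(y)
  d/dx[-4] = 0

Collecting, the y'-free part is the partial derivative in x and the y' coefficient is the partial derivative in y:
  ∂F/∂x = e^(x)
  ∂F/∂y = 7e^(y)

so d/dx[F(x, y(x))] = ∂F/∂x + (∂F/∂y)·y' = 0. Rearranging,
  dy/dx = -(∂F/∂x)/(∂F/∂y) = -(e^(x))/(7e^(y)) = -e^(x - y)/7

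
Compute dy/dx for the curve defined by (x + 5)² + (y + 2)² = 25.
Differentiate both sides with respect to x, treating y as y(x). By the chain rule, any term containing y contributes a factor of y' = dy/dx when we differentiate it.

Move every term to one side and write the relation as F(x, y) = 0. Term by term,
  d/dx[(x + 5)^2] = 2x + 10
  d/dx[(y + 2)^2] = 2·y'(y + 2)
  d/dx[-25] = 0

The pieces without y' make up ∂F/∂x and the coefficient of y' is ∂F/∂y:
  ∂F/∂x = 2x + 10,
  ∂F/∂y = 2y + 4.

Since d/dx[F] = ∂F/∂x + (∂F/∂y)·y' = 0, solve for y':
  (∂F/∂y)·y' = -∂F/∂x
  dy/dx = -(∂F/∂x)/(∂F/∂y) = -(2x + 10)/(2y + 4) = (-x - 5)/(y + 2)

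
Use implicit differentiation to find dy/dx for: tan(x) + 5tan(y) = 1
Apply d/dx to both sides, remembering that y depends on x. Each occurrence of y therefore brings in a y' = dy/dx via the chain rule.

With F(x, y) equal to the left-hand side minus the right, differentiate F term by term:
  d/dx[tan(x)] = tan(x)^2 + 1
  d/dx[5tan(y)] = 5·y'(tan(y)^2 + 1)
  d/dx[-1] = 0
Adding these up, d/dx[F] = 0 becomes
  (tan(x)^2 + 1) + (5tan(y)^2 + 5)·y' = 0,
so isolating y',
  dy/dx = -(tan(x)^2 + 1)/(5tan(y)^2 + 5) = -cos(y)^2/(5cos(x)^2)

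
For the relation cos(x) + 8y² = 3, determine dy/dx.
Differentiate the relation implicitly: treat y = y(x) and apply the chain rule, so every y-derivative picks up a y' = dy/dx factor.

With everything moved to the left-hand side, differentiate term by term:
  d/dx[8y^2] = 16y·y'
  d/dx[cos(x)] = -sin(x)
  d/dx[-3] = 0

Separating the contributions that come from x directly and those that come through y:
  without y':      -sin(x)
  multiplying y':  16y

so (-sin(x)) + (16y)·y' = 0, and therefore
  dy/dx = -(-sin(x))/(16y) = sin(x)/(16y)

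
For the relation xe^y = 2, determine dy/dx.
Take d/dx of both sides. Since y is implicitly a function of x, the chain rule attaches a y' = dy/dx factor whenever we differentiate through y.

Set F(x, y) = (left side) − (right side), so the curve is F = 0. Differentiating each term of F:
  d/dx[x·e^(y)] = x·y'·e^(y) + e^(y)
  d/dx[-2] = 0

Collecting, the y'-free part is the partial derivative in x and the y' coefficient is the partial derivative in y:
  ∂F/∂x = e^(y)
  ∂F/∂y = x·e^(y)

so d/dx[F(x, y(x))] = ∂F/∂x + (∂F/∂y)·y' = 0. Rearranging,
  dy/dx = -(∂F/∂x)/(∂F/∂y) = -(e^(y))/(x·e^(y)) = -1/x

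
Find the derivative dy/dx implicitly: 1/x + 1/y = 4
Differentiate both sides with respect to x, treating y as y(x). By the chain rule, any term containing y contributes a factor of y' = dy/dx when we differentiate it.

Move every term to one side and write the relation as F(x, y) = 0. Term by term,
  d/dx[1/y] = -y'/y^2
  d/dx[1/x] = -1/x^2
  d/dx[-4] = 0

The pieces without y' make up ∂F/∂x and the coefficient of y' is ∂F/∂y:
  ∂F/∂x = -1/x^2,
  ∂F/∂y = -1/y^2.

Since d/dx[F] = ∂F/∂x + (∂F/∂y)·y' = 0, solve for y':
  (∂F/∂y)·y' = -∂F/∂x
  dy/dx = -(∂F/∂x)/(∂F/∂y) = -(-1/x^2)/(-1/y^2) = -y^2/x^2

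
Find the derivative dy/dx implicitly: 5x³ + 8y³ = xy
Differentiate the relation implicitly: treat y = y(x) and apply the chain rule, so every y-derivative picks up a y' = dy/dx factor.

With everything moved to the left-hand side, differentiate term by term:
  d/dx[5x^3] = 15x^2
  d/dx[-xy] = -x·y' - y
  d/dx[8y^3] = 24y^2·y'

Separating the contributions that come from x directly and those that come through y:
  without y':      15x^2 - y
  multiplying y':  -x + 24y^2

so (15x^2 - y) + (-x + 24y^2)·y' = 0, and therefore
  dy/dx = -(15x^2 - y)/(-x + 24y^2) = (15x^2 - y)/(x - 24y^2)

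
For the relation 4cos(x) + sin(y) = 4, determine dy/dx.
Differentiate the relation implicitly: treat y = y(x) and apply the chain rule, so every y-derivative picks up a y' = dy/dx factor.

With everything moved to the left-hand side, differentiate term by term:
  d/dx[sin(y)] = y'·cos(y)
  d/dx[4cos(x)] = -4sin(x)
  d/dx[-4] = 0

Separating the contributions that come from x directly and those that come through y:
  without y':      -4sin(x)
  multiplying y':  cos(y)

so (-4sin(x)) + (cos(y))·y' = 0, and therefore
  dy/dx = -(-4sin(x))/(cos(y)) = 4sin(x)/cos(y)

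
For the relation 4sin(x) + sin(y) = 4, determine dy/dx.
Differentiate both sides with respect to x, treating y as y(x). By the chain rule, any term containing y contributes a factor of y' = dy/dx when we differentiate it.

Move every term to one side and write the relation as F(x, y) = 0. Term by term,
  d/dx[4sin(x)] = 4cos(x)
  d/dx[sin(y)] = y'·cos(y)
  d/dx[-4] = 0

The pieces without y' make up ∂F/∂x and the coefficient of y' is ∂F/∂y:
  ∂F/∂x = 4cos(x),
  ∂F/∂y = cos(y).

Since d/dx[F] = ∂F/∂x + (∂F/∂y)·y' = 0, solve for y':
  (∂F/∂y)·y' = -∂F/∂x
  dy/dx = -(∂F/∂x)/(∂F/∂y) = -(4cos(x))/(cos(y)) = -4cos(x)/cos(y)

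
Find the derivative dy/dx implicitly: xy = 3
Apply d/dx to both sides, remembering that y depends on x. Each occurrence of y therefore brings in a y' = dy/dx via the chain rule.

With F(x, y) equal to the left-hand side minus the right, differentiate F term by term:
  d/dx[xy] = x·y' + y
  d/dx[-3] = 0
Adding these up, d/dx[F] = 0 becomes
  (y) + (x)·y' = 0,
so isolating y',
  dy/dx = -(y)/(x) = -y/x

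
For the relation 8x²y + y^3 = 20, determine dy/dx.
Differentiate both sides with respect to x, treating y as y(x). By the chain rule, any term containing y contributes a factor of y' = dy/dx when we differentiate it.

Move every term to one side and write the relation as F(x, y) = 0. Term by term,
  d/dx[8x^2y] = 8x^2·y' + 16xy
  d/dx[y^3] = 3y^2·y'
  d/dx[-20] = 0

The pieces without y' make up ∂F/∂x and the coefficient of y' is ∂F/∂y:
  ∂F/∂x = 16xy,
  ∂F/∂y = 8x^2 + 3y^2.

Since d/dx[F] = ∂F/∂x + (∂F/∂y)·y' = 0, solve for y':
  (∂F/∂y)·y' = -∂F/∂x
  dy/dx = -(∂F/∂x)/(∂F/∂y) = -(16xy)/(8x^2 + 3y^2) = -16xy/(8x^2 + 3y^2)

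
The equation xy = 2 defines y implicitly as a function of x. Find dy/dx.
Take d/dx of both sides. Since y is implicitly a function of x, the chain rule attaches a y' = dy/dx factor whenever we differentiate through y.

Set F(x, y) = (left side) − (right side), so the curve is F = 0. Differentiating each term of F:
  d/dx[xy] = x·y' + y
  d/dx[-2] = 0

Collecting, the y'-free part is the partial derivative in x and the y' coefficient is the partial derivative in y:
  ∂F/∂x = y
  ∂F/∂y = x

so d/dx[F(x, y(x))] = ∂F/∂x + (∂F/∂y)·y' = 0. Rearranging,
  dy/dx = -(∂F/∂x)/(∂F/∂y) = -(y)/(x) = -y/x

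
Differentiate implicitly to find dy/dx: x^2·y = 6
Take d/dx of both sides. Since y is implicitly a function of x, the chain rule attaches a y' = dy/dx factor whenever we differentiate through y.

Set F(x, y) = (left side) − (right side), so the curve is F = 0. Differentiating each term of F:
  d/dx[x^2y] = x^2·y' + 2xy
  d/dx[-6] = 0

Collecting, the y'-free part is the partial derivative in x and the y' coefficient is the partial derivative in y:
  ∂F/∂x = 2xy
  ∂F/∂y = x^2

so d/dx[F(x, y(x))] = ∂F/∂x + (∂F/∂y)·y' = 0. Rearranging,
  dy/dx = -(∂F/∂x)/(∂F/∂y) = -(2xy)/(x^2) = -2y/x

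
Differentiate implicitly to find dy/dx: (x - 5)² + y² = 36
Differentiate both sides with respect to x, treating y as y(x). By the chain rule, any term containing y contributes a factor of y' = dy/dx when we differentiate it.

Move every term to one side and write the relation as F(x, y) = 0. Term by term,
  d/dx[y^2] = 2y·y'
  d/dx[(x - 5)^2] = 2x - 10
  d/dx[-36] = 0

The pieces without y' make up ∂F/∂x and the coefficient of y' is ∂F/∂y:
  ∂F/∂x = 2x - 10,
  ∂F/∂y = 2y.

Since d/dx[F] = ∂F/∂x + (∂F/∂y)·y' = 0, solve for y':
  (∂F/∂y)·y' = -∂F/∂x
  dy/dx = -(∂F/∂x)/(∂F/∂y) = -(2x - 10)/(2y) = (5 - x)/y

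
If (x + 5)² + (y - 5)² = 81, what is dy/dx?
Apply d/dx to both sides, remembering that y depends on x. Each occurrence of y therefore brings in a y' = dy/dx via the chain rule.

With F(x, y) equal to the left-hand side minus the right, differentiate F term by term:
  d/dx[(x + 5)^2] = 2x + 10
  d/dx[(y - 5)^2] = 2·y'(y - 5)
  d/dx[-81] = 0
Adding these up, d/dx[F] = 0 becomes
  (2x + 10) + (2y - 10)·y' = 0,
so isolating y',
  dy/dx = -(2x + 10)/(2y - 10) = (-x - 5)/(y - 5)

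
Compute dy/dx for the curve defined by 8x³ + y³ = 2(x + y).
Apply d/dx to both sides, remembering that y depends on x. Each occurrence of y therefore brings in a y' = dy/dx via the chain rule.

With F(x, y) equal to the left-hand side minus the right, differentiate F term by term:
  d/dx[8x^3] = 24x^2
  d/dx[-2x] = -2
  d/dx[y^3] = 3y^2·y'
  d/dx[-2y] = -2·y'
Adding these up, d/dx[F] = 0 becomes
  (24x^2 - 2) + (3y^2 - 2)·y' = 0,
so isolating y',
  dy/dx = -(24x^2 - 2)/(3y^2 - 2) = 2(1 - 12x^2)/(3y^2 - 2)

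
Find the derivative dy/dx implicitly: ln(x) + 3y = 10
Take d/dx of both sides. Since y is implicitly a function of x, the chain rule attaches a y' = dy/dx factor whenever we differentiate through y.

Set F(x, y) = (left side) − (right side), so the curve is F = 0. Differentiating each term of F:
  d/dx[3y] = 3·y'
  d/dx[ln(x)] = 1/x
  d/dx[-10] = 0

Collecting, the y'-free part is the partial derivative in x and the y' coefficient is the partial derivative in y:
  ∂F/∂x = 1/x
  ∂F/∂y = 3

so d/dx[F(x, y(x))] = ∂F/∂x + (∂F/∂y)·y' = 0. Rearranging,
  dy/dx = -(∂F/∂x)/(∂F/∂y) = -(1/x)/(3) = -1/(3x)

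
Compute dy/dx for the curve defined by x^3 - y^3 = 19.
Differentiate the relation implicitly: treat y = y(x) and apply the chain rule, so every y-derivative picks up a y' = dy/dx factor.

With everything moved to the left-hand side, differentiate term by term:
  d/dx[x^3] = 3x^2
  d/dx[-y^3] = -3y^2·y'
  d/dx[-19] = 0

Separating the contributions that come from x directly and those that come through y:
  without y':      3x^2
  multiplying y':  -3y^2

so (3x^2) + (-3y^2)·y' = 0, and therefore
  dy/dx = -(3x^2)/(-3y^2) = x^2/y^2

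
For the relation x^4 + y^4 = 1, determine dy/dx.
Differentiate the relation implicitly: treat y = y(x) and apply the chain rule, so every y-derivative picks up a y' = dy/dx factor.

With everything moved to the left-hand side, differentiate term by term:
  d/dx[x^4] = 4x^3
  d/dx[y^4] = 4y^3·y'
  d/dx[-1] = 0

Separating the contributions that come from x directly and those that come through y:
  without y':      4x^3
  multiplying y':  4y^3

so (4x^3) + (4y^3)·y' = 0, and therefore
  dy/dx = -(4x^3)/(4y^3) = -x^3/y^3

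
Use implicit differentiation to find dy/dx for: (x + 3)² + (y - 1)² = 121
Differentiate the relation implicitly: treat y = y(x) and apply the chain rule, so every y-derivative picks up a y' = dy/dx factor.

With everything moved to the left-hand side, differentiate term by term:
  d/dx[(x + 3)^2] = 2x + 6
  d/dx[(y - 1)^2] = 2·y'(y - 1)
  d/dx[-121] = 0

Separating the contributions that come from x directly and those that come through y:
  without y':      2x + 6
  multiplying y':  2y - 2

so (2x + 6) + (2y - 2)·y' = 0, and therefore
  dy/dx = -(2x + 6)/(2y - 2) = (-x - 3)/(y - 1)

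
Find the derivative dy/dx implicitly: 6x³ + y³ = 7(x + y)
Take d/dx of both sides. Since y is implicitly a function of x, the chain rule attaches a y' = dy/dx factor whenever we differentiate through y.

Set F(x, y) = (left side) − (right side), so the curve is F = 0. Differentiating each term of F:
  d/dx[6x^3] = 18x^2
  d/dx[-7x] = -7
  d/dx[y^3] = 3y^2·y'
  d/dx[-7y] = -7·y'

Collecting, the y'-free part is the partial derivative in x and the y' coefficient is the partial derivative in y:
  ∂F/∂x = 18x^2 - 7
  ∂F/∂y = 3y^2 - 7

so d/dx[F(x, y(x))] = ∂F/∂x + (∂F/∂y)·y' = 0. Rearranging,
  dy/dx = -(∂F/∂x)/(∂F/∂y) = -(18x^2 - 7)/(3y^2 - 7) = (7 - 18x^2)/(3y^2 - 7)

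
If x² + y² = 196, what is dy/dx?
Differentiate the relation implicitly: treat y = y(x) and apply the chain rule, so every y-derivative picks up a y' = dy/dx factor.

With everything moved to the left-hand side, differentiate term by term:
  d/dx[x^2] = 2x
  d/dx[y^2] = 2y·y'
  d/dx[-196] = 0

Separating the contributions that come from x directly and those that come through y:
  without y':      2x
  multiplying y':  2y

so (2x) + (2y)·y' = 0, and therefore
  dy/dx = -(2x)/(2y) = -x/y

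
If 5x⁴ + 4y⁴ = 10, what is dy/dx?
Differentiate the relation implicitly: treat y = y(x) and apply the chain rule, so every y-derivative picks up a y' = dy/dx factor.

With everything moved to the left-hand side, differentiate term by term:
  d/dx[5x^4] = 20x^3
  d/dx[4y^4] = 16y^3·y'
  d/dx[-10] = 0

Separating the contributions that come from x directly and those that come through y:
  without y':      20x^3
  multiplying y':  16y^3

so (20x^3) + (16y^3)·y' = 0, and therefore
  dy/dx = -(20x^3)/(16y^3) = -5x^3/(4y^3)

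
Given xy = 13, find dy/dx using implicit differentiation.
Differentiate both sides with respect to x, treating y as y(x). By the chain rule, any term containing y contributes a factor of y' = dy/dx when we differentiate it.

Move every term to one side and write the relation as F(x, y) = 0. Term by term,
  d/dx[xy] = x·y' + y
  d/dx[-13] = 0

The pieces without y' make up ∂F/∂x and the coefficient of y' is ∂F/∂y:
  ∂F/∂x = y,
  ∂F/∂y = x.

Since d/dx[F] = ∂F/∂x + (∂F/∂y)·y' = 0, solve for y':
  (∂F/∂y)·y' = -∂F/∂x
  dy/dx = -(∂F/∂x)/(∂F/∂y) = -(y)/(x) = -y/x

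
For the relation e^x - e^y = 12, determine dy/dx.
Take d/dx of both sides. Since y is implicitly a function of x, the chain rule attaches a y' = dy/dx factor whenever we differentiate through y.

Set F(x, y) = (left side) − (right side), so the curve is F = 0. Differentiating each term of F:
  d/dx[e^(x)] = e^(x)
  d/dx[-e^(y)] = -y'·e^(y)
  d/dx[-12] = 0

Collecting, the y'-free part is the partial derivative in x and the y' coefficient is the partial derivative in y:
  ∂F/∂x = e^(x)
  ∂F/∂y = -e^(y)

so d/dx[F(x, y(x))] = ∂F/∂x + (∂F/∂y)·y' = 0. Rearranging,
  dy/dx = -(∂F/∂x)/(∂F/∂y) = -(e^(x))/(-e^(y)) = e^(x - y)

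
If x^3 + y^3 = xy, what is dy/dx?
Apply d/dx to both sides, remembering that y depends on x. Each occurrence of y therefore brings in a y' = dy/dx via the chain rule.

With F(x, y) equal to the left-hand side minus the right, differentiate F term by term:
  d/dx[x^3] = 3x^2
  d/dx[-xy] = -x·y' - y
  d/dx[y^3] = 3y^2·y'
Adding these up, d/dx[F] = 0 becomes
  (3x^2 - y) + (-x + 3y^2)·y' = 0,
so isolating y',
  dy/dx = -(3x^2 - y)/(-x + 3y^2) = (3x^2 - y)/(x - 3y^2)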